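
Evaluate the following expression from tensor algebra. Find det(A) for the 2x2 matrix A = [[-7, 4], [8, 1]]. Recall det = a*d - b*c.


For a 2x2 matrix [[a, b], [c, d]], det = a*d - b*c.
a = -7, b = 4, c = 8, d = 1
a*d = -7 * 1 = -7
b*c = 4 * 8 = 32
det = -7 - 32 = -39

-39


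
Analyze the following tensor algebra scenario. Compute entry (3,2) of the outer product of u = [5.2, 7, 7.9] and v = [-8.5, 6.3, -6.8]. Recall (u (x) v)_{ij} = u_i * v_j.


The outer product entry T_{ij} = u_i * v_j.
We need i=3, j=2.
u_3 = 7.9, v_2 = 6.3
T_{3,2} = 7.9 * 6.3 = 49.77

49.77


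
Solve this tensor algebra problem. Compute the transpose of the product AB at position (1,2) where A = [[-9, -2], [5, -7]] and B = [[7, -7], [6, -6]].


(AB)^T_{ij} = (AB)_{ji} = sum_k A_{jk} B_{ki}.
For i=1, j=2 we need (AB)_{21}:
A_{21} * B_{11} = 5 * 7 = 35
A_{22} * B_{21} = -7 * 6 = -42
Sum = 35 + -42 = -7

-7


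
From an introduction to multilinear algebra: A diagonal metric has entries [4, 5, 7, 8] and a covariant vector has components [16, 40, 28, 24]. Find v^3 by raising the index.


To raise an index with a diagonal metric: v^i = v_i / g_{ii}.
For index 3: v_3 = 28, g_{33} = 7
v^3 = 28 / 7 = 4

4


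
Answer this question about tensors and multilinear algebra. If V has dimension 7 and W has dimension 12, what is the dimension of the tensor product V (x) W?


The dimension of a tensor product is the product of dimensions.
dim(V) = 7, dim(W) = 12
dim(V (x) W) = 7 * 12 = 84

84


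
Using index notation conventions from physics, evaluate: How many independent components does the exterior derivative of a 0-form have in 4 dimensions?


The exterior derivative of a p-form is a (p+1)-form.
Its number of independent components is C(n, p+1).
n = 4, p+1 = 1
C(4, 1) = 4

4


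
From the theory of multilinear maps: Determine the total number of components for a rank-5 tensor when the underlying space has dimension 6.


The number of components of a rank-r tensor in d dimensions is d^r.
Here d = 6 and r = 5.
6^5 = 7776

7776


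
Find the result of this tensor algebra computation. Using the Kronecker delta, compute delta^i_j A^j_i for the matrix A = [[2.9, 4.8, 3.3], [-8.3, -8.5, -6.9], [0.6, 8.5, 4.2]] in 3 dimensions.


The contraction (trace) of a rank-2 tensor is the sum of its diagonal elements.
Diagonal entries: A[1,1] = 2.9, A[2,2] = -8.5, A[3,3] = 4.2
Tr(A) = 2.9 + -8.5 + 4.2 = -1.4

-1.4


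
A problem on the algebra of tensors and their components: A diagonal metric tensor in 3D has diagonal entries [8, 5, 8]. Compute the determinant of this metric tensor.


For a diagonal metric, the determinant is the product of diagonal entries.
Diagonal entries: 8, 5, 8
det(g) = 8 * 5 * 8 = 320

320


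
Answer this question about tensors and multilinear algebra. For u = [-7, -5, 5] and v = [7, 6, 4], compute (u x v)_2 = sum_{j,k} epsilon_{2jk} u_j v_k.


(u x v)_2 = sum_{j,k} epsilon_{2jk} u_j v_k. Only permutations of (1,2,3) contribute; the two non-zero terms are:
eps_{213} u_1 v_3 = -1 * -7 * 4 = 28
eps_{231} u_3 v_1 = 1 * 5 * 7 = 35
(u x v)_2 = 63

63


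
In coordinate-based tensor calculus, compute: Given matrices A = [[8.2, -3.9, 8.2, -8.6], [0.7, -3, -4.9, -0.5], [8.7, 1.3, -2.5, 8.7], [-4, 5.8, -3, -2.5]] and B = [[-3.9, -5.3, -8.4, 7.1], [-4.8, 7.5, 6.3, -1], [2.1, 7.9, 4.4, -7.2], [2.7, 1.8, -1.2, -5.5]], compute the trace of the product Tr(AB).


Tr(AB) = sum_i (AB)_{ii} where (AB)_{ii} = sum_k A_{ik} B_{ki}.
(AB)_{11} = 8.2*-3.9 + -3.9*-4.8 + 8.2*2.1 + -8.6*2.7 = -19.26
(AB)_{22} = 0.7*-5.3 + -3*7.5 + -4.9*7.9 + -0.5*1.8 = -65.82
(AB)_{33} = 8.7*-8.4 + 1.3*6.3 + -2.5*4.4 + 8.7*-1.2 = -86.33
(AB)_{44} = -4*7.1 + 5.8*-1 + -3*-7.2 + -2.5*-5.5 = 1.15
Tr(AB) = -19.26 + -65.82 + -86.33 + 1.15 = -170.26

-170.26


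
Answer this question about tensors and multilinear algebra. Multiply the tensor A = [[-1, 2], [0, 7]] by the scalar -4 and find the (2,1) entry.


Scalar multiplication: (cA)_{ij} = c * A_{ij}.
c = -4
A_{21} = 0
(cA)_{21} = -4 * 0 = 0

0


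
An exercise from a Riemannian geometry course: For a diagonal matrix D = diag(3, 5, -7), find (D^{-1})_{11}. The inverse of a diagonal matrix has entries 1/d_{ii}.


For a diagonal matrix, the inverse has entries (D^{-1})_{ii} = 1/d_{ii}.
The diagonal entries are: d_{11} = 3, d_{22} = 5, d_{33} = -7
We need (D^{-1})_{11} = 1/d_{11} = 1/3 = 1/3

1/3


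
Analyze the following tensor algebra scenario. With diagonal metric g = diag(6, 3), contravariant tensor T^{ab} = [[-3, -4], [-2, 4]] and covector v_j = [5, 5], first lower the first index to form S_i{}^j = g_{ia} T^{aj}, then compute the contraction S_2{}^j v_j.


Step 1: lower the first index. For a diagonal metric, g_{ia} T^{aj} = g_{ii} T^{ij} (no sum on i).
g_{22} = 3
S_2{}^1 = 3 * T^{21} = 3 * -2 = -6
S_2{}^2 = 3 * T^{22} = 3 * 4 = 12
Step 2: contract S_2{}^j with v_j.
S_2{}^1 * v_1 = -6 * 5 = -30
S_2{}^2 * v_2 = 12 * 5 = 60
Result = -30 + 60 = 30

30


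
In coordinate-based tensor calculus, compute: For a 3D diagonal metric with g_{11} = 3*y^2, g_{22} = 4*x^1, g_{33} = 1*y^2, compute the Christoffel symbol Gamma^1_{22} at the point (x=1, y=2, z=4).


For a diagonal metric, Gamma^k_{ij} = (1/2) g^{kk} (dg_{ik}/dx_j + dg_{jk}/dx_i - dg_{ij}/dx_k).
The metric is diagonal, so g_{ab} = 0 for a != b.
At the given point: g_{11} = 12, g_{22} = 4, g_{33} = 4
g^{11} = 1/12
dg_{21}/dx_2 = 0 (off-diagonal)
dg_{21}/dx_2 = 0 (off-diagonal)
dg_{22}/dx_1 = dg_{22}/dx_1 = 4
Numerator = 0 + 0 - 4 = -4
Gamma^1_{22} = -4 / (2 * 12) = -1/6

-1/6


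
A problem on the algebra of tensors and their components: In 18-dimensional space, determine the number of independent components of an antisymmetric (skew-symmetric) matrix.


An antisymmetric rank-2 tensor satisfies A_{ij} = -A_{ji}, so diagonal entries are zero.
The independent components are the upper-triangular entries: C(n, 2) = n(n-1)/2.
n = 18
C(18, 2) = 18 * 17 / 2 = 306 / 2 = 153

153


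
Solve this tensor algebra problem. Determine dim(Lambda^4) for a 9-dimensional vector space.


The dimension of the space of p-forms on an n-dimensional space is C(n, p).
n = 9, p = 4
C(9, 4) = 9! / (4! * 5!) = 126

126


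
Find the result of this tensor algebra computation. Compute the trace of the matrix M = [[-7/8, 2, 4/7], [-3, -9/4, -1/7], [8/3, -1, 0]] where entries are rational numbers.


The trace is the sum of diagonal entries.
Diagonal: M[1,1] = -7/8, M[2,2] = -9/4, M[3,3] = 0
Tr(M) = -7/8 + -9/4 + 0
Computing step by step:
After adding M[1,1]: -7/8
After adding M[2,2]: -25/8
After adding M[3,3]: -25/8
Tr(M) = -25/8

-25/8


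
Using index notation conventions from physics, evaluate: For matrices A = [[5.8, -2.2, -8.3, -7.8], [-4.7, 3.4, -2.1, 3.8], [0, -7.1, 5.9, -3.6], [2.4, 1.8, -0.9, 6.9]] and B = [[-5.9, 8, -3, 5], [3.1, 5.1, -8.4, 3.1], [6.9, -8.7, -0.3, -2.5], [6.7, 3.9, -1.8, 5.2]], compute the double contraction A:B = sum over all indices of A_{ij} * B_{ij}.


A:B = sum over all i,j of A_{ij} * B_{ij}.
Row 1: 5.8*-5.9=-34.22, -2.2*8=-17.6, -8.3*-3=24.9, -7.8*5=-39 => row sum = -65.92
Row 2: -4.7*3.1=-14.57, 3.4*5.1=17.34, -2.1*-8.4=17.64, 3.8*3.1=11.78 => row sum = 32.19
Row 3: 0*6.9=0, -7.1*-8.7=61.77, 5.9*-0.3=-1.77, -3.6*-2.5=9 => row sum = 69
Row 4: 2.4*6.7=16.08, 1.8*3.9=7.02, -0.9*-1.8=1.62, 6.9*5.2=35.88 => row sum = 60.6
Total = -65.92 + 32.19 + 69 + 60.6 = 95.87

95.87


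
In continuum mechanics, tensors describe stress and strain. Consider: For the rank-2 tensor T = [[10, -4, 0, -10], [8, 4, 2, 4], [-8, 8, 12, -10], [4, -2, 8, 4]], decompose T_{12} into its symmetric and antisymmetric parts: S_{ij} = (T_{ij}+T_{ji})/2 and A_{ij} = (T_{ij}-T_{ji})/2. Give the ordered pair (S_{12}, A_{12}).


T_{12} = -4
T_{21} = 8
S_{12} = (-4 + 8)/2 = 4/2 = 2
A_{12} = (-4 - 8)/2 = -12/2 = -6
Check: S + A = 2 + -6 = -4 = T_{12}.

(2, -6)


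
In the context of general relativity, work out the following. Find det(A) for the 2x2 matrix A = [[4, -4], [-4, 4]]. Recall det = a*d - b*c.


For a 2x2 matrix [[a, b], [c, d]], det = a*d - b*c.
a = 4, b = -4, c = -4, d = 4
a*d = 4 * 4 = 16
b*c = -4 * -4 = 16
det = 16 - 16 = 0

0


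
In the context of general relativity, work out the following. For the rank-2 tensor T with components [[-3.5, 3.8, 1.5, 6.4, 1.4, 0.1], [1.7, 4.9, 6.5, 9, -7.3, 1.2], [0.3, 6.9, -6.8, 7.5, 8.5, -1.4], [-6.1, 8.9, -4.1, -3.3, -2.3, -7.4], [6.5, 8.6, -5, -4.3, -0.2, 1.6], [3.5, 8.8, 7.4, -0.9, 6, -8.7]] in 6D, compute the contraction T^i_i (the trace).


The contraction (trace) of a rank-2 tensor is the sum of its diagonal elements.
Diagonal entries: A[1,1] = -3.5, A[2,2] = 4.9, A[3,3] = -6.8, A[4,4] = -3.3, A[5,5] = -0.2, A[6,6] = -8.7
Tr(A) = -3.5 + 4.9 + -6.8 + -3.3 + -0.2 + -8.7 = -17.6

-17.6


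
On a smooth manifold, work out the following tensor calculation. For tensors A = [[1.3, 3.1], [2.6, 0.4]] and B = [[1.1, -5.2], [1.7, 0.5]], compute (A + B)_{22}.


Tensor addition is component-wise: (A + B)_{ij} = A_{ij} + B_{ij}.
A_{22} = 0.4
B_{22} = 0.5
(A + B)_{22} = 0.4 + 0.5 = 0.9

0.9


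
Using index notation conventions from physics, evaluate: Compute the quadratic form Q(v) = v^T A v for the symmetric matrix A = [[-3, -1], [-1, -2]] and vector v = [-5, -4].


First compute Av:
(Av)_1 = -3*-5 + -1*-4 = 19
(Av)_2 = -1*-5 + -2*-4 = 13
Av = [19, 13]
Then v^T (Av) = -5*19 + -4*13
= -95 + -52 = -147

-147


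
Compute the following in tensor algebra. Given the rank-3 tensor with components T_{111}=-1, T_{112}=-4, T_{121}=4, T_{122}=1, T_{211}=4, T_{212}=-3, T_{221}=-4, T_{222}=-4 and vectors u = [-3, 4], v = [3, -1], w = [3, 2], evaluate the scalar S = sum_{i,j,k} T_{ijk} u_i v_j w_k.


S = sum over i,j,k of T_{ijk} u_i v_j w_k. Expanding all 8 terms:
T_{111}*u_1*v_1*w_1 = -1*-3*3*3 = 27  (running total: 27)
T_{112}*u_1*v_1*w_2 = -4*-3*3*2 = 72  (running total: 99)
T_{121}*u_1*v_2*w_1 = 4*-3*-1*3 = 36  (running total: 135)
T_{122}*u_1*v_2*w_2 = 1*-3*-1*2 = 6  (running total: 141)
T_{211}*u_2*v_1*w_1 = 4*4*3*3 = 144  (running total: 285)
T_{212}*u_2*v_1*w_2 = -3*4*3*2 = -72  (running total: 213)
T_{221}*u_2*v_2*w_1 = -4*4*-1*3 = 48  (running total: 261)
T_{222}*u_2*v_2*w_2 = -4*4*-1*2 = 32  (running total: 293)
S = 293

293


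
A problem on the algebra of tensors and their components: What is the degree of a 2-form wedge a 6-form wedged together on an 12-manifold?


The degree of a wedge product is the sum of the degrees of the individual forms.
Degrees: 2, 6
Total degree = 2 + 6 = 8

8


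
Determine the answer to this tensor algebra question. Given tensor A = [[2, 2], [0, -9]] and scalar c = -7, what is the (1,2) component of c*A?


Scalar multiplication: (cA)_{ij} = c * A_{ij}.
c = -7
A_{12} = 2
(cA)_{12} = -7 * 2 = -14

-14


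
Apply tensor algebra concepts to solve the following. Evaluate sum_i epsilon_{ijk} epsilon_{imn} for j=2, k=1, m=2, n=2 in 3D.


Using the identity: epsilon_{ijk} epsilon_{imn} = delta_{jm} delta_{kn} - delta_{jn} delta_{km}.
delta_{22} = 1
delta_{12} = 0
delta_{22} = 1
delta_{12} = 0
Result = 1 * 0 - 1 * 0 = 0 - 0 = 0

0


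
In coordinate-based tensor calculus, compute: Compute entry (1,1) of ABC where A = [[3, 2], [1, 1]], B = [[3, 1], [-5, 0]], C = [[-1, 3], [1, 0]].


(ABC)_{11} = sum_m (AB)_{1m} C_{m1}. First compute row 1 of AB.
(AB)_{11} = 3*3 + 2*-5 = -1
(AB)_{12} = 3*1 + 2*0 = 3
Now contract with column 1 of C:
(AB)_{11} * C_{11} = -1 * -1 = 1
(AB)_{12} * C_{21} = 3 * 1 = 3
(ABC)_{11} = 1 + 3 = 4

4


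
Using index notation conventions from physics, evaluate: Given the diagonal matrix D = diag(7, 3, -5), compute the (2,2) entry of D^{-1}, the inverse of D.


For a diagonal matrix, the inverse has entries (D^{-1})_{ii} = 1/d_{ii}.
The diagonal entries are: d_{11} = 7, d_{22} = 3, d_{33} = -5
We need (D^{-1})_{22} = 1/d_{22} = 1/3 = 1/3

1/3


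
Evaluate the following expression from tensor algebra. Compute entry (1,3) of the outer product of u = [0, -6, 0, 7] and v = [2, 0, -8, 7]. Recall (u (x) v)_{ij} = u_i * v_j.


The outer product entry T_{ij} = u_i * v_j.
We need i=1, j=3.
u_1 = 0, v_3 = -8
T_{1,3} = 0 * -8 = 0

0


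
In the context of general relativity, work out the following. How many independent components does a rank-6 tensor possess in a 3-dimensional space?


The number of components of a rank-r tensor in d dimensions is d^r.
Here d = 3 and r = 6.
3^6 = 729

729


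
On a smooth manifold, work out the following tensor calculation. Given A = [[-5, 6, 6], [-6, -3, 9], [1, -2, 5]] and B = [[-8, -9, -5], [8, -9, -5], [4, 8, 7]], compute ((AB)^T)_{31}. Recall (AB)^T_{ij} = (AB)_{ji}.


(AB)^T_{ij} = (AB)_{ji} = sum_k A_{jk} B_{ki}.
For i=3, j=1 we need (AB)_{13}:
A_{11} * B_{13} = -5 * -5 = 25
A_{12} * B_{23} = 6 * -5 = -30
A_{13} * B_{33} = 6 * 7 = 42
Sum = 25 + -30 + 42 = 37

37


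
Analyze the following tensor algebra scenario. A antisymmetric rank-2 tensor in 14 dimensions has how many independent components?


A antisymmetric rank-2 tensor in d dimensions has d(d-1)/2 independent components.
d = 14
d(d-1)/2 = 14 * 13 / 2 = 182 / 2 = 91

91


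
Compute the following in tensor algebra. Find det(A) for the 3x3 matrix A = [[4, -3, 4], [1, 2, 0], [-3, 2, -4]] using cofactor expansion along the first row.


Expanding along the first row, det(A) = a11*M_11 - a12*M_12 + a13*M_13, where M_1j is the (1,j) minor.
Minor M_11 = 2*-4 - 0*2 = -8
Minor M_12 = 1*-4 - 0*-3 = -4
Minor M_13 = 1*2 - 2*-3 = 8
det = 4*(-8) - -3*(-4) + 4*(8)
    = -32 - 12 + 32
    = -12

-12


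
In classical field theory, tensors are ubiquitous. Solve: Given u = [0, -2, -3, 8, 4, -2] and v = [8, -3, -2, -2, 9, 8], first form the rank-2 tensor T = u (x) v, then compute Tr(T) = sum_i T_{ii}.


The outer product gives T_{ij} = u_i v_j.
The trace (contraction) is Tr(T) = sum_i T_{ii} = sum_i u_i v_i.
Diagonal entries:
T_{11} = u_1 * v_1 = 0 * 8 = 0
T_{22} = u_2 * v_2 = -2 * -3 = 6
T_{33} = u_3 * v_3 = -3 * -2 = 6
T_{44} = u_4 * v_4 = 8 * -2 = -16
T_{55} = u_5 * v_5 = 4 * 9 = 36
T_{66} = u_6 * v_6 = -2 * 8 = -16
Tr(T) = 0 + 6 + 6 + -16 + 36 + -16 = 16

16


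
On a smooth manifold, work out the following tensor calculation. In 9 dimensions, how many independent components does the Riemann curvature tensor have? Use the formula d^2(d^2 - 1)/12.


The Riemann tensor in d dimensions has d^2(d^2 - 1)/12 independent components.
d = 9, so d^2 = 81
d^2 - 1 = 80
d^2(d^2 - 1) = 81 * 80 = 6480
Divide by 12: 6480 / 12 = 540

540


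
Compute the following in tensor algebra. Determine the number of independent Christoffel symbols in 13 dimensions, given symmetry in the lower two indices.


Christoffel symbols Gamma^k_{ij} are symmetric in i,j, so there are d * d(d+1)/2 independent symbols.
d = 13
d(d+1)/2 = 13 * 14 / 2 = 91
Total = 13 * 91 = 1183

1183


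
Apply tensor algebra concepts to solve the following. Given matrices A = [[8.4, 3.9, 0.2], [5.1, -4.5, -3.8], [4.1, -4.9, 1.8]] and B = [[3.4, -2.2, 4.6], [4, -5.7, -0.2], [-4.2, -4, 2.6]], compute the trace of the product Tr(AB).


Tr(AB) = sum_i (AB)_{ii} where (AB)_{ii} = sum_k A_{ik} B_{ki}.
(AB)_{11} = 8.4*3.4 + 3.9*4 + 0.2*-4.2 = 43.32
(AB)_{22} = 5.1*-2.2 + -4.5*-5.7 + -3.8*-4 = 29.63
(AB)_{33} = 4.1*4.6 + -4.9*-0.2 + 1.8*2.6 = 24.52
Tr(AB) = 43.32 + 29.63 + 24.52 = 97.47

97.47


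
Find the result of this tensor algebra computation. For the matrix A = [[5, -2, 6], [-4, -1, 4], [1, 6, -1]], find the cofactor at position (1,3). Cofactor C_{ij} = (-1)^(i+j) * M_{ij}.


To find cofactor C_{13}, delete row 1 and column 3.
The resulting 2x2 submatrix is: [[-4, -1], [1, 6]]
Minor M_{13} = -4*6 - -1*1
  = -24 - -1 = -23
Sign = (-1)^(1+3) = (-1)^4 = 1
Cofactor C_{13} = 1 * -23 = -23

-23


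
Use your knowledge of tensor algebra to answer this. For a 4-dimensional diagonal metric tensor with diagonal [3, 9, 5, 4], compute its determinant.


For a diagonal metric, the determinant is the product of diagonal entries.
Diagonal entries: 3, 9, 5, 4
det(g) = 3 * 9 * 5 * 4 = 540

540


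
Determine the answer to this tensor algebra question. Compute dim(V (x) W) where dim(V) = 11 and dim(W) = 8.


The dimension of a tensor product is the product of dimensions.
dim(V) = 11, dim(W) = 8
dim(V (x) W) = 11 * 8 = 88

88


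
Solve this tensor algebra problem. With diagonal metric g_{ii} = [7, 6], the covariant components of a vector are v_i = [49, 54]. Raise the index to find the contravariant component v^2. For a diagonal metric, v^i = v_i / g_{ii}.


To raise an index with a diagonal metric: v^i = v_i / g_{ii}.
For index 2: v_2 = 54, g_{22} = 6
v^2 = 54 / 6 = 9

9


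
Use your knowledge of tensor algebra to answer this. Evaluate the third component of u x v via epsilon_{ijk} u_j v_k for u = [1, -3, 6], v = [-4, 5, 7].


(u x v)_3 = sum_{j,k} epsilon_{3jk} u_j v_k. Only permutations of (1,2,3) contribute; the two non-zero terms are:
eps_{312} u_1 v_2 = 1 * 1 * 5 = 5
eps_{321} u_2 v_1 = -1 * -3 * -4 = -12
(u x v)_3 = -7

-7


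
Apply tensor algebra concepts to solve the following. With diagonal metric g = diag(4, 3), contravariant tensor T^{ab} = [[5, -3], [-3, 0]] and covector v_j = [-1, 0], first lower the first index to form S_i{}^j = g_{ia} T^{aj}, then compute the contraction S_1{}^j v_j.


Step 1: lower the first index. For a diagonal metric, g_{ia} T^{aj} = g_{ii} T^{ij} (no sum on i).
g_{11} = 4
S_1{}^1 = 4 * T^{11} = 4 * 5 = 20
S_1{}^2 = 4 * T^{12} = 4 * -3 = -12
Step 2: contract S_1{}^j with v_j.
S_1{}^1 * v_1 = 20 * -1 = -20
S_1{}^2 * v_2 = -12 * 0 = 0
Result = -20 + 0 = -20

-20


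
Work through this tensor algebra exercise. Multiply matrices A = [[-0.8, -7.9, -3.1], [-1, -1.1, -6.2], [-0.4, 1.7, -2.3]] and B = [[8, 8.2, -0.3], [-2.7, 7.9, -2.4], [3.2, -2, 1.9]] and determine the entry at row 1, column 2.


(AB)_{ij} = sum_k A_{ik} B_{kj}.
For i=1, j=2:
A_{11} * B_{12} = -0.8 * 8.2 = -6.56
A_{12} * B_{22} = -7.9 * 7.9 = -62.41
A_{13} * B_{32} = -3.1 * -2 = 6.2
Sum = -6.56 + -62.41 + 6.2 = -62.77

-62.77


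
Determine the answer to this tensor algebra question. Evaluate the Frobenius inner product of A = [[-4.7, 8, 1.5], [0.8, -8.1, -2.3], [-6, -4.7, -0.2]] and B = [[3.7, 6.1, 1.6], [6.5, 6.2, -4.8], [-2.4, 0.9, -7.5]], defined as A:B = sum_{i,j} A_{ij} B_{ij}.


A:B = sum over all i,j of A_{ij} * B_{ij}.
Row 1: -4.7*3.7=-17.39, 8*6.1=48.8, 1.5*1.6=2.4 => row sum = 33.81
Row 2: 0.8*6.5=5.2, -8.1*6.2=-50.22, -2.3*-4.8=11.04 => row sum = -33.98
Row 3: -6*-2.4=14.4, -4.7*0.9=-4.23, -0.2*-7.5=1.5 => row sum = 11.67
Total = 33.81 + -33.98 + 11.67 = 11.5

11.5


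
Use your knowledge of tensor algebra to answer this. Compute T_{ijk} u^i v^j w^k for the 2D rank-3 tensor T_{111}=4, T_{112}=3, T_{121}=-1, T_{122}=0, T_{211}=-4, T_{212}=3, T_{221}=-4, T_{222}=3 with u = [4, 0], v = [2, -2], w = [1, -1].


S = sum over i,j,k of T_{ijk} u_i v_j w_k. Expanding all 8 terms:
T_{111}*u_1*v_1*w_1 = 4*4*2*1 = 32  (running total: 32)
T_{112}*u_1*v_1*w_2 = 3*4*2*-1 = -24  (running total: 8)
T_{121}*u_1*v_2*w_1 = -1*4*-2*1 = 8  (running total: 16)
T_{122}*u_1*v_2*w_2 = 0*4*-2*-1 = 0  (running total: 16)
T_{211}*u_2*v_1*w_1 = -4*0*2*1 = 0  (running total: 16)
T_{212}*u_2*v_1*w_2 = 3*0*2*-1 = 0  (running total: 16)
T_{221}*u_2*v_2*w_1 = -4*0*-2*1 = 0  (running total: 16)
T_{222}*u_2*v_2*w_2 = 3*0*-2*-1 = 0  (running total: 16)
S = 16

16


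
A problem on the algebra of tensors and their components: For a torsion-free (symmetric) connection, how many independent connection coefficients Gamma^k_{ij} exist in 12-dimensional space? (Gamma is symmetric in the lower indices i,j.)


Christoffel symbols Gamma^k_{ij} are symmetric in i,j, so there are d * d(d+1)/2 independent symbols.
d = 12
d(d+1)/2 = 12 * 13 / 2 = 78
Total = 12 * 78 = 936

936


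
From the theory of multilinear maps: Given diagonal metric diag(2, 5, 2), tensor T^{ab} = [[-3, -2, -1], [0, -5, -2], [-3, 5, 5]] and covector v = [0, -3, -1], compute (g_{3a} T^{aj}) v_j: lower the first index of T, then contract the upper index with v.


Step 1: lower the first index. For a diagonal metric, g_{ia} T^{aj} = g_{ii} T^{ij} (no sum on i).
g_{33} = 2
S_3{}^1 = 2 * T^{31} = 2 * -3 = -6
S_3{}^2 = 2 * T^{32} = 2 * 5 = 10
S_3{}^3 = 2 * T^{33} = 2 * 5 = 10
Step 2: contract S_3{}^j with v_j.
S_3{}^1 * v_1 = -6 * 0 = 0
S_3{}^2 * v_2 = 10 * -3 = -30
S_3{}^3 * v_3 = 10 * -1 = -10
Result = 0 + -30 + -10 = -40

-40


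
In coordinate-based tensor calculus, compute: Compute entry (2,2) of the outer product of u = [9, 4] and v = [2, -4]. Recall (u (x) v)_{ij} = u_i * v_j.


The outer product entry T_{ij} = u_i * v_j.
We need i=2, j=2.
u_2 = 4, v_2 = -4
T_{2,2} = 4 * -4 = -16

-16


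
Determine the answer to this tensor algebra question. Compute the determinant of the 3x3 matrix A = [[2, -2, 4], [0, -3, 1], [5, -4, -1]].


Expanding along the first row, det(A) = a11*M_11 - a12*M_12 + a13*M_13, where M_1j is the (1,j) minor.
Minor M_11 = -3*-1 - 1*-4 = 7
Minor M_12 = 0*-1 - 1*5 = -5
Minor M_13 = 0*-4 - -3*5 = 15
det = 2*(7) - -2*(-5) + 4*(15)
    = 14 - 10 + 60
    = 64

64


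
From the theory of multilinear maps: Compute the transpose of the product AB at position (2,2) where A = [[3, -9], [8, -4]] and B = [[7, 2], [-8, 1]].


(AB)^T_{ij} = (AB)_{ji} = sum_k A_{jk} B_{ki}.
For i=2, j=2 we need (AB)_{22}:
A_{21} * B_{12} = 8 * 2 = 16
A_{22} * B_{22} = -4 * 1 = -4
Sum = 16 + -4 = 12

12


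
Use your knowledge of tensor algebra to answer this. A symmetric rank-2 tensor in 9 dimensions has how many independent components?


A symmetric rank-2 tensor in d dimensions has d(d+1)/2 independent components.
d = 9
d(d+1)/2 = 9 * 10 / 2 = 90 / 2 = 45

45


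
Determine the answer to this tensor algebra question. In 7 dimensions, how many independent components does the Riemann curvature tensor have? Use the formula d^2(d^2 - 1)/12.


The Riemann tensor in d dimensions has d^2(d^2 - 1)/12 independent components.
d = 7, so d^2 = 49
d^2 - 1 = 48
d^2(d^2 - 1) = 49 * 48 = 2352
Divide by 12: 2352 / 12 = 196

196


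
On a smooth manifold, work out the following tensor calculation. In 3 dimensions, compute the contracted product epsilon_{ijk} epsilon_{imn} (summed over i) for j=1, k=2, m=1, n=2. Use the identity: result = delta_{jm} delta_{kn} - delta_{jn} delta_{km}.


Using the identity: epsilon_{ijk} epsilon_{imn} = delta_{jm} delta_{kn} - delta_{jn} delta_{km}.
delta_{11} = 1
delta_{22} = 1
delta_{12} = 0
delta_{21} = 0
Result = 1 * 1 - 0 * 0 = 1 - 0 = 1

1


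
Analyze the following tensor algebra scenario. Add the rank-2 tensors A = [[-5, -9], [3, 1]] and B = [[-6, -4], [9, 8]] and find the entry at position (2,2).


Tensor addition is component-wise: (A + B)_{ij} = A_{ij} + B_{ij}.
A_{22} = 1
B_{22} = 8
(A + B)_{22} = 1 + 8 = 9

9


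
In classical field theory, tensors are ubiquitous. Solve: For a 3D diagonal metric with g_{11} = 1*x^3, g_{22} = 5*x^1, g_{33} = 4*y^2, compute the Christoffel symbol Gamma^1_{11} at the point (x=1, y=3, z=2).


For a diagonal metric, Gamma^k_{ij} = (1/2) g^{kk} (dg_{ik}/dx_j + dg_{jk}/dx_i - dg_{ij}/dx_k).
The metric is diagonal, so g_{ab} = 0 for a != b.
At the given point: g_{11} = 1, g_{22} = 5, g_{33} = 36
g^{11} = 1/1
dg_{11}/dx_1 = dg_{11}/dx_1 = 3
dg_{11}/dx_1 = dg_{11}/dx_1 = 3
dg_{11}/dx_1 = dg_{11}/dx_1 = 3
Numerator = 3 + 3 - 3 = 3
Gamma^1_{11} = 3 / (2 * 1) = 3/2

3/2


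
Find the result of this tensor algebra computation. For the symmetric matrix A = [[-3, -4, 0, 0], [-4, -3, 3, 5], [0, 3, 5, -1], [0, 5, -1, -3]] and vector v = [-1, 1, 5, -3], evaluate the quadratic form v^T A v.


First compute Av:
(Av)_1 = -3*-1 + -4*1 + 0*5 + 0*-3 = -1
(Av)_2 = -4*-1 + -3*1 + 3*5 + 5*-3 = 1
(Av)_3 = 0*-1 + 3*1 + 5*5 + -1*-3 = 31
(Av)_4 = 0*-1 + 5*1 + -1*5 + -3*-3 = 9
Av = [-1, 1, 31, 9]
Then v^T (Av) = -1*-1 + 1*1 + 5*31 + -3*9
= 1 + 1 + 155 + -27 = 130

130


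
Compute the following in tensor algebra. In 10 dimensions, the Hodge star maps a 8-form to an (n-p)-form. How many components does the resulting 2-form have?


The Hodge dual of a p-form on an n-dimensional manifold is an (n-p)-form.
n = 10, p = 8, so dual degree = 10 - 8 = 2
The number of components is C(n, n-p) = C(10, 2) = 45

45


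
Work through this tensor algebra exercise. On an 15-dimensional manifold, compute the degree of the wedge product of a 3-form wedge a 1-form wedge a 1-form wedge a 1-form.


The degree of a wedge product is the sum of the degrees of the individual forms.
Degrees: 3, 1, 1, 1
Total degree = 3 + 1 + 1 + 1 = 6

6


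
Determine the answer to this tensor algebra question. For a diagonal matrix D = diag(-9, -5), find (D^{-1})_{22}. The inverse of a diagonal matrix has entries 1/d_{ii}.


For a diagonal matrix, the inverse has entries (D^{-1})_{ii} = 1/d_{ii}.
The diagonal entries are: d_{11} = -9, d_{22} = -5
We need (D^{-1})_{22} = 1/d_{22} = 1/-5 = -1/5

-1/5


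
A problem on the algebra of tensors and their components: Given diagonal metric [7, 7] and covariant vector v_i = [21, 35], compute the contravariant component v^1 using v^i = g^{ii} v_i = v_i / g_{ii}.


To raise an index with a diagonal metric: v^i = v_i / g_{ii}.
For index 1: v_1 = 21, g_{11} = 7
v^1 = 21 / 7 = 3

3


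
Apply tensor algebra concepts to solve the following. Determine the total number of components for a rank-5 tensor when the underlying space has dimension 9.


The number of components of a rank-r tensor in d dimensions is d^r.
Here d = 9 and r = 5.
9^5 = 59049

59049


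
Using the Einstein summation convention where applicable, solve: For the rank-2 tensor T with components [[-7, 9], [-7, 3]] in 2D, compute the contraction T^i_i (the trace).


The contraction (trace) of a rank-2 tensor is the sum of its diagonal elements.
Diagonal entries: A[1,1] = -7, A[2,2] = 3
Tr(A) = -7 + 3 = -4

-4


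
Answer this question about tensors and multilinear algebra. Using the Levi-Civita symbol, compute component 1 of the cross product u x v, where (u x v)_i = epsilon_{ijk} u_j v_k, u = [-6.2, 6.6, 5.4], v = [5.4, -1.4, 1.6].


(u x v)_1 = sum_{j,k} epsilon_{1jk} u_j v_k. Only permutations of (1,2,3) contribute; the two non-zero terms are:
eps_{123} u_2 v_3 = 1 * 6.6 * 1.6 = 10.56
eps_{132} u_3 v_2 = -1 * 5.4 * -1.4 = 7.56
(u x v)_1 = 18.12

18.12


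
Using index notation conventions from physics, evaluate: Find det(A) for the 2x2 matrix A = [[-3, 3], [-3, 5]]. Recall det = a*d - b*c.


For a 2x2 matrix [[a, b], [c, d]], det = a*d - b*c.
a = -3, b = 3, c = -3, d = 5
a*d = -3 * 5 = -15
b*c = 3 * -3 = -9
det = -15 - -9 = -6

-6


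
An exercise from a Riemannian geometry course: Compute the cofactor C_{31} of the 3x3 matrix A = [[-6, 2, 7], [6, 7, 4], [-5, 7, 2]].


To find cofactor C_{31}, delete row 3 and column 1.
The resulting 2x2 submatrix is: [[2, 7], [7, 4]]
Minor M_{31} = 2*4 - 7*7
  = 8 - 49 = -41
Sign = (-1)^(3+1) = (-1)^4 = 1
Cofactor C_{31} = 1 * -41 = -41

-41


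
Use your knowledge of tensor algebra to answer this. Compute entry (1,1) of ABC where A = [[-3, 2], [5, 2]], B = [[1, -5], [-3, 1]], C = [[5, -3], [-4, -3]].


(ABC)_{11} = sum_m (AB)_{1m} C_{m1}. First compute row 1 of AB.
(AB)_{11} = -3*1 + 2*-3 = -9
(AB)_{12} = -3*-5 + 2*1 = 17
Now contract with column 1 of C:
(AB)_{11} * C_{11} = -9 * 5 = -45
(AB)_{12} * C_{21} = 17 * -4 = -68
(ABC)_{11} = -45 + -68 = -113

-113


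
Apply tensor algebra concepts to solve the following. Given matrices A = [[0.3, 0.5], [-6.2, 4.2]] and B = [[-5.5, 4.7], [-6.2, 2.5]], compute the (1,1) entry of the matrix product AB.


(AB)_{ij} = sum_k A_{ik} B_{kj}.
For i=1, j=1:
A_{11} * B_{11} = 0.3 * -5.5 = -1.65
A_{12} * B_{21} = 0.5 * -6.2 = -3.1
Sum = -1.65 + -3.1 = -4.75

-4.75


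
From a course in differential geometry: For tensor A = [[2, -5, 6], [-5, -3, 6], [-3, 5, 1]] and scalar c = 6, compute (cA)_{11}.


Scalar multiplication: (cA)_{ij} = c * A_{ij}.
c = 6
A_{11} = 2
(cA)_{11} = 6 * 2 = 12

12


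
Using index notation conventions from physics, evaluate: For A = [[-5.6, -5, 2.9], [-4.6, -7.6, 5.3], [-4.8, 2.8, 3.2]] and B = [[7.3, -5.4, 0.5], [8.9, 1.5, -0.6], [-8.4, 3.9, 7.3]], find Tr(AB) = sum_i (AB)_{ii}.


Tr(AB) = sum_i (AB)_{ii} where (AB)_{ii} = sum_k A_{ik} B_{ki}.
(AB)_{11} = -5.6*7.3 + -5*8.9 + 2.9*-8.4 = -109.74
(AB)_{22} = -4.6*-5.4 + -7.6*1.5 + 5.3*3.9 = 34.11
(AB)_{33} = -4.8*0.5 + 2.8*-0.6 + 3.2*7.3 = 19.28
Tr(AB) = -109.74 + 34.11 + 19.28 = -56.35

-56.35


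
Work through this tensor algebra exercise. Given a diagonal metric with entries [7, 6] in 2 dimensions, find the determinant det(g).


For a diagonal metric, the determinant is the product of diagonal entries.
Diagonal entries: 7, 6
det(g) = 7 * 6 = 42

42


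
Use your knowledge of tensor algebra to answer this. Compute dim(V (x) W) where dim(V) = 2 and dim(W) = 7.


The dimension of a tensor product is the product of dimensions.
dim(V) = 2, dim(W) = 7
dim(V (x) W) = 2 * 7 = 14

14


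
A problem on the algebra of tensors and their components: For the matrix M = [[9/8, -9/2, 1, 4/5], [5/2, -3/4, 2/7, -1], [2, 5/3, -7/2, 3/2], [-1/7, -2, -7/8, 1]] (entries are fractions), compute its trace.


The trace is the sum of diagonal entries.
Diagonal: M[1,1] = 9/8, M[2,2] = -3/4, M[3,3] = -7/2, M[4,4] = 1
Tr(M) = 9/8 + -3/4 + -7/2 + 1
Computing step by step:
After adding M[1,1]: 9/8
After adding M[2,2]: 3/8
After adding M[3,3]: -25/8
After adding M[4,4]: -17/8
Tr(M) = -17/8

-17/8


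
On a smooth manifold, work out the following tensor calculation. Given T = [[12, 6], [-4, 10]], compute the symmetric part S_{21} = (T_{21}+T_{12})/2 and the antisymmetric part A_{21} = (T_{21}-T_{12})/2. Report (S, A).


T_{21} = -4
T_{12} = 6
S_{21} = (-4 + 6)/2 = 2/2 = 1
A_{21} = (-4 - 6)/2 = -10/2 = -5
Check: S + A = 1 + -5 = -4 = T_{21}.

(1, -5)


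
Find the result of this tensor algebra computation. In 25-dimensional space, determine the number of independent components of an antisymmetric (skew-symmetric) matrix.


An antisymmetric rank-2 tensor satisfies A_{ij} = -A_{ji}, so diagonal entries are zero.
The independent components are the upper-triangular entries: C(n, 2) = n(n-1)/2.
n = 25
C(25, 2) = 25 * 24 / 2 = 600 / 2 = 300

300


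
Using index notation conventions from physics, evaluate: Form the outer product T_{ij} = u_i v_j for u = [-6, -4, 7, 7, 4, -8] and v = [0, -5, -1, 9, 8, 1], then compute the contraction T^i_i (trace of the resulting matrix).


The outer product gives T_{ij} = u_i v_j.
The trace (contraction) is Tr(T) = sum_i T_{ii} = sum_i u_i v_i.
Diagonal entries:
T_{11} = u_1 * v_1 = -6 * 0 = 0
T_{22} = u_2 * v_2 = -4 * -5 = 20
T_{33} = u_3 * v_3 = 7 * -1 = -7
T_{44} = u_4 * v_4 = 7 * 9 = 63
T_{55} = u_5 * v_5 = 4 * 8 = 32
T_{66} = u_6 * v_6 = -8 * 1 = -8
Tr(T) = 0 + 20 + -7 + 63 + 32 + -8 = 100

100


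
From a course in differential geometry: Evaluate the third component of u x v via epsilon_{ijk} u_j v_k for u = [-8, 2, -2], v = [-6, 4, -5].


(u x v)_3 = sum_{j,k} epsilon_{3jk} u_j v_k. Only permutations of (1,2,3) contribute; the two non-zero terms are:
eps_{312} u_1 v_2 = 1 * -8 * 4 = -32
eps_{321} u_2 v_1 = -1 * 2 * -6 = 12
(u x v)_3 = -20

-20


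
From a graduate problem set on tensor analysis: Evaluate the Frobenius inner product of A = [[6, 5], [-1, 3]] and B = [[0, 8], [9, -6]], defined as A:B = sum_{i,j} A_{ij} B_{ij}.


A:B = sum over all i,j of A_{ij} * B_{ij}.
Row 1: 6*0=0, 5*8=40 => row sum = 40
Row 2: -1*9=-9, 3*-6=-18 => row sum = -27
Total = 40 + -27 = 13

13


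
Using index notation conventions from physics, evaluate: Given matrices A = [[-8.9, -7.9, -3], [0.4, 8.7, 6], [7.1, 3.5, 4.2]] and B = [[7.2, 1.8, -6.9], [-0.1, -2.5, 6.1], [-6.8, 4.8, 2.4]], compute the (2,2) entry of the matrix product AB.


(AB)_{ij} = sum_k A_{ik} B_{kj}.
For i=2, j=2:
A_{21} * B_{12} = 0.4 * 1.8 = 0.72
A_{22} * B_{22} = 8.7 * -2.5 = -21.75
A_{23} * B_{32} = 6 * 4.8 = 28.8
Sum = 0.72 + -21.75 + 28.8 = 7.77

7.77


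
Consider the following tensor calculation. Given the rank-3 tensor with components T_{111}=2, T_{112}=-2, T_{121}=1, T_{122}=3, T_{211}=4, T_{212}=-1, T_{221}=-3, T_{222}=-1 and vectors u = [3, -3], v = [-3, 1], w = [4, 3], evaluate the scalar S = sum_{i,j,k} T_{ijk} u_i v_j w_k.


S = sum over i,j,k of T_{ijk} u_i v_j w_k. Expanding all 8 terms:
T_{111}*u_1*v_1*w_1 = 2*3*-3*4 = -72  (running total: -72)
T_{112}*u_1*v_1*w_2 = -2*3*-3*3 = 54  (running total: -18)
T_{121}*u_1*v_2*w_1 = 1*3*1*4 = 12  (running total: -6)
T_{122}*u_1*v_2*w_2 = 3*3*1*3 = 27  (running total: 21)
T_{211}*u_2*v_1*w_1 = 4*-3*-3*4 = 144  (running total: 165)
T_{212}*u_2*v_1*w_2 = -1*-3*-3*3 = -27  (running total: 138)
T_{221}*u_2*v_2*w_1 = -3*-3*1*4 = 36  (running total: 174)
T_{222}*u_2*v_2*w_2 = -1*-3*1*3 = 9  (running total: 183)
S = 183

183


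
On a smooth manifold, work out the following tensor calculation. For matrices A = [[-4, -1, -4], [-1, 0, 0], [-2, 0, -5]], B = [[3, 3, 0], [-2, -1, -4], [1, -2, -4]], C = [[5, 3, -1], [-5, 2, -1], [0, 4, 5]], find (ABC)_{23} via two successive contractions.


(ABC)_{23} = sum_m (AB)_{2m} C_{m3}. First compute row 2 of AB.
(AB)_{21} = -1*3 + 0*-2 + 0*1 = -3
(AB)_{22} = -1*3 + 0*-1 + 0*-2 = -3
(AB)_{23} = -1*0 + 0*-4 + 0*-4 = 0
Now contract with column 3 of C:
(AB)_{21} * C_{13} = -3 * -1 = 3
(AB)_{22} * C_{23} = -3 * -1 = 3
(AB)_{23} * C_{33} = 0 * 5 = 0
(ABC)_{23} = 3 + 3 + 0 = 6

6


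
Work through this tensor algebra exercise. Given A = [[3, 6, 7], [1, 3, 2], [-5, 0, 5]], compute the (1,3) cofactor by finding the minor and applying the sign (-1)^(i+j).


To find cofactor C_{13}, delete row 1 and column 3.
The resulting 2x2 submatrix is: [[1, 3], [-5, 0]]
Minor M_{13} = 1*0 - 3*-5
  = 0 - -15 = 15
Sign = (-1)^(1+3) = (-1)^4 = 1
Cofactor C_{13} = 1 * 15 = 15

15


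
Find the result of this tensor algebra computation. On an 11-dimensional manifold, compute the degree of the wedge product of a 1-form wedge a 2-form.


The degree of a wedge product is the sum of the degrees of the individual forms.
Degrees: 1, 2
Total degree = 1 + 2 = 3

3


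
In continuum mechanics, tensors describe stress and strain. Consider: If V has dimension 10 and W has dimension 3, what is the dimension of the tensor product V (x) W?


The dimension of a tensor product is the product of dimensions.
dim(V) = 10, dim(W) = 3
dim(V (x) W) = 10 * 3 = 30

30


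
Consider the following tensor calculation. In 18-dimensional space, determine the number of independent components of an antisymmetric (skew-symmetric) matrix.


An antisymmetric rank-2 tensor satisfies A_{ij} = -A_{ji}, so diagonal entries are zero.
The independent components are the upper-triangular entries: C(n, 2) = n(n-1)/2.
n = 18
C(18, 2) = 18 * 17 / 2 = 306 / 2 = 153

153


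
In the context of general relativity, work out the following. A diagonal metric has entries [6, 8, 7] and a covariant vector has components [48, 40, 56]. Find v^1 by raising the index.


To raise an index with a diagonal metric: v^i = v_i / g_{ii}.
For index 1: v_1 = 48, g_{11} = 6
v^1 = 48 / 6 = 8

8


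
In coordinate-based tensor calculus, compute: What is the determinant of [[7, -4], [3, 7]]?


For a 2x2 matrix [[a, b], [c, d]], det = a*d - b*c.
a = 7, b = -4, c = 3, d = 7
a*d = 7 * 7 = 49
b*c = -4 * 3 = -12
det = 49 - -12 = 61

61


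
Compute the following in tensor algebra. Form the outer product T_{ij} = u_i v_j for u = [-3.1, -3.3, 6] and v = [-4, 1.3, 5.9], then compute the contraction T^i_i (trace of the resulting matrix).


The outer product gives T_{ij} = u_i v_j.
The trace (contraction) is Tr(T) = sum_i T_{ii} = sum_i u_i v_i.
Diagonal entries:
T_{11} = u_1 * v_1 = -3.1 * -4 = 12.4
T_{22} = u_2 * v_2 = -3.3 * 1.3 = -4.29
T_{33} = u_3 * v_3 = 6 * 5.9 = 35.4
Tr(T) = 12.4 + -4.29 + 35.4 = 43.51

43.51


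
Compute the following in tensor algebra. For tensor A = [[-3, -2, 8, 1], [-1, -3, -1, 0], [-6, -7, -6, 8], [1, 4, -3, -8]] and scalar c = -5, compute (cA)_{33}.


Scalar multiplication: (cA)_{ij} = c * A_{ij}.
c = -5
A_{33} = -6
(cA)_{33} = -5 * -6 = 30

30


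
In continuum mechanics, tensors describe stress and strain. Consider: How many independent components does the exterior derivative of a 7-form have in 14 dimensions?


The exterior derivative of a p-form is a (p+1)-form.
Its number of independent components is C(n, p+1).
n = 14, p+1 = 8
C(14, 8) = 3003

3003


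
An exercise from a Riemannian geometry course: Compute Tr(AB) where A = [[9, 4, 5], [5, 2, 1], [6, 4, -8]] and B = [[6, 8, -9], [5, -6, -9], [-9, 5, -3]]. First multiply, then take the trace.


Tr(AB) = sum_i (AB)_{ii} where (AB)_{ii} = sum_k A_{ik} B_{ki}.
(AB)_{11} = 9*6 + 4*5 + 5*-9 = 29
(AB)_{22} = 5*8 + 2*-6 + 1*5 = 33
(AB)_{33} = 6*-9 + 4*-9 + -8*-3 = -66
Tr(AB) = 29 + 33 + -66 = -4

-4


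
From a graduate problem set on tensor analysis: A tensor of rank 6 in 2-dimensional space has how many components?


The number of components of a rank-r tensor in d dimensions is d^r.
Here d = 2 and r = 6.
2^6 = 64

64


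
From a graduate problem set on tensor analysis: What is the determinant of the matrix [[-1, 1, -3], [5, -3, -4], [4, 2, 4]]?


Expanding along the first row, det(A) = a11*M_11 - a12*M_12 + a13*M_13, where M_1j is the (1,j) minor.
Minor M_11 = -3*4 - -4*2 = -4
Minor M_12 = 5*4 - -4*4 = 36
Minor M_13 = 5*2 - -3*4 = 22
det = -1*(-4) - 1*(36) + -3*(22)
    = 4 - 36 + -66
    = -98

-98


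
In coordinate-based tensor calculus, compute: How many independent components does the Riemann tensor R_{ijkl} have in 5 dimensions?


The Riemann tensor in d dimensions has d^2(d^2 - 1)/12 independent components.
d = 5, so d^2 = 25
d^2 - 1 = 24
d^2(d^2 - 1) = 25 * 24 = 600
Divide by 12: 600 / 12 = 50

50


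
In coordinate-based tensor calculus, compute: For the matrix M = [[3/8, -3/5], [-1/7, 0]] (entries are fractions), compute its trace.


The trace is the sum of diagonal entries.
Diagonal: M[1,1] = 3/8, M[2,2] = 0
Tr(M) = 3/8 + 0
Computing step by step:
After adding M[1,1]: 3/8
After adding M[2,2]: 3/8
Tr(M) = 3/8

3/8


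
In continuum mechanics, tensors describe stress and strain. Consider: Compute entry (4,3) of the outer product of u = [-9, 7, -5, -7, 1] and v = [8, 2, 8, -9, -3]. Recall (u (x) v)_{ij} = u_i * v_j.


The outer product entry T_{ij} = u_i * v_j.
We need i=4, j=3.
u_4 = -7, v_3 = 8
T_{4,3} = -7 * 8 = -56

-56


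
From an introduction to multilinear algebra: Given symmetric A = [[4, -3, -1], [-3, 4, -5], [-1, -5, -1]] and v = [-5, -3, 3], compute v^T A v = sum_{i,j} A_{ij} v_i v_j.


First compute Av:
(Av)_1 = 4*-5 + -3*-3 + -1*3 = -14
(Av)_2 = -3*-5 + 4*-3 + -5*3 = -12
(Av)_3 = -1*-5 + -5*-3 + -1*3 = 17
Av = [-14, -12, 17]
Then v^T (Av) = -5*-14 + -3*-12 + 3*17
= 70 + 36 + 51 = 157

157


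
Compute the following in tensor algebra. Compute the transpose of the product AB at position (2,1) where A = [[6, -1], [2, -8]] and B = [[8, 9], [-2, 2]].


(AB)^T_{ij} = (AB)_{ji} = sum_k A_{jk} B_{ki}.
For i=2, j=1 we need (AB)_{12}:
A_{11} * B_{12} = 6 * 9 = 54
A_{12} * B_{22} = -1 * 2 = -2
Sum = 54 + -2 = 52

52


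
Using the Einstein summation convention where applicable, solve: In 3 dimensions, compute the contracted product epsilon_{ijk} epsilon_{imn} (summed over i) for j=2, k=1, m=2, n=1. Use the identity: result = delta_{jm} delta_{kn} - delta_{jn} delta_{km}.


Using the identity: epsilon_{ijk} epsilon_{imn} = delta_{jm} delta_{kn} - delta_{jn} delta_{km}.
delta_{22} = 1
delta_{11} = 1
delta_{21} = 0
delta_{12} = 0
Result = 1 * 1 - 0 * 0 = 1 - 0 = 1

1


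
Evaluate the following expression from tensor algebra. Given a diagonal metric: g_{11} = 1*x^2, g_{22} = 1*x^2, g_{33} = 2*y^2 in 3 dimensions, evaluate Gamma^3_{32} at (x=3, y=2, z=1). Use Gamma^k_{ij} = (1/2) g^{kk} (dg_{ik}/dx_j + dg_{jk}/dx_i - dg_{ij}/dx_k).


For a diagonal metric, Gamma^k_{ij} = (1/2) g^{kk} (dg_{ik}/dx_j + dg_{jk}/dx_i - dg_{ij}/dx_k).
The metric is diagonal, so g_{ab} = 0 for a != b.
At the given point: g_{11} = 9, g_{22} = 9, g_{33} = 8
g^{33} = 1/8
dg_{33}/dx_2 = dg_{33}/dx_2 = 8
dg_{23}/dx_3 = 0 (off-diagonal)
dg_{32}/dx_3 = 0 (off-diagonal)
Numerator = 8 + 0 - 0 = 8
Gamma^3_{32} = 8 / (2 * 8) = 1/2

1/2
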